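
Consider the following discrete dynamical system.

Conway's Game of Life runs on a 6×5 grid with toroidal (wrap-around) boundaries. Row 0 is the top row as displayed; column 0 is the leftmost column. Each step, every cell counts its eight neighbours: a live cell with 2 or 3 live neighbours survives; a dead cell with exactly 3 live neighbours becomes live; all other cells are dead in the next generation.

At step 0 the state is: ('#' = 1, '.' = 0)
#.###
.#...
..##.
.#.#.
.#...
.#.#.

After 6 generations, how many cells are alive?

3

[0] #.###
.#...
..##.
.#.#.
.#...
.#.#.
[1] #..##
##...
.#.#.
.#.#.
##...
.#.#.
[2] ...#.
.#.#.
.#..#
.#..#
##..#
.#.#.
[3] ...##
#..##
.#.##
.####
.#.##
.#.#.
[4] .....
.....
.#...
.#...
.#...
.....
[5] .....
.....
.....
###..
.....
.....
[6] .....
.....
.#...
.#...
.#...
.....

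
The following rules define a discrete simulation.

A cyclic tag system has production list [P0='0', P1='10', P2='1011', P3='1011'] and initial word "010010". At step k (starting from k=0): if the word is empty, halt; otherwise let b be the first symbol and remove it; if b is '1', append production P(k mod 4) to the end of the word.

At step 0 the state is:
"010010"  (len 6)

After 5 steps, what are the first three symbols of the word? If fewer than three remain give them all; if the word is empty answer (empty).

[0] "010010"  (len 6)
[1] "10010"  (len 5)
[2] "001010"  (len 6)
[3] "01010"  (len 5)
[4] "1010"  (len 4)
[5] "0100"  (len 4)

010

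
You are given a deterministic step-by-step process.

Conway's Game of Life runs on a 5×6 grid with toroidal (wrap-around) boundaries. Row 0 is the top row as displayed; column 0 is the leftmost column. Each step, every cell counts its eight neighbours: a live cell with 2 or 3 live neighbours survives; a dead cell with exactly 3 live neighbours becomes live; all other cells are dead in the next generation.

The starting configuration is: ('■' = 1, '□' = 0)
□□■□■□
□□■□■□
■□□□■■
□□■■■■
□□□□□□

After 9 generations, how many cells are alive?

t=0: □□■□■□
□□■□■□
■□□□■■
□□■■■■
□□□□□□
t=1: □□□□□□
□■□□■□
■■■□□□
■□□■□□
□□■□□■
t=2: □□□□□□
■■■□□□
■□■■□■
■□□■□■
□□□□□□
t=3: □■□□□□
■□■■□■
□□□■□□
■■■■□■
□□□□□□
t=4: ■■■□□□
■■■■■□
□□□□□□
■■■■■□
□□□□□□
t=5: ■□□□□■
■□□■□■
□□□□□□
□■■■□□
□□□□□■
t=6: □□□□□□
■□□□■■
■■□■■□
□□■□□□
□■■□■■
t=7: □■□■□□
■■□■■□
■■■■■□
□□□□□□
□■■■□□
t=8: □□□□□□
□□□□□□
■□□□■□
■□□□■□
□■□■□□
t=9: □□□□□□
□□□□□□
□□□□□□
■■□■■□
□□□□□□

4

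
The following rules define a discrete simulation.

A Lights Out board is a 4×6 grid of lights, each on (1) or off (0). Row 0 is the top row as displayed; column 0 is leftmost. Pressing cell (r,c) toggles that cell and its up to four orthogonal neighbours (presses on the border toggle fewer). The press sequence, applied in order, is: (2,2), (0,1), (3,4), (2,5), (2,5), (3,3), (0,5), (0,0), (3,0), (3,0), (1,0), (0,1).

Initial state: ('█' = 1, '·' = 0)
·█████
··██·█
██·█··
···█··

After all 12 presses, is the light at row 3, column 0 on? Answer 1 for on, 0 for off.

step 0: ·█████
··██·█
██·█··
···█··
step 1: ·█████
···█·█
█·█···
··██··
step 2: █··███
·█·█·█
█·█···
··██··
step 3: █··███
·█·█·█
█·█·█·
··█·██
step 4: █··███
·█·█··
█·█··█
··█·█·
step 5: █··███
·█·█·█
█·█·█·
··█·██
step 6: █··███
·█·█·█
█·███·
···█·█
step 7: █··█··
·█·█··
█·███·
···█·█
step 8: ·█·█··
██·█··
█·███·
···█·█
step 9: ·█·█··
██·█··
··███·
██·█·█
step 10: ·█·█··
██·█··
█·███·
···█·█
step 11: ██·█··
···█··
··███·
···█·█
step 12: ··██··
·█·█··
··███·
···█·█

0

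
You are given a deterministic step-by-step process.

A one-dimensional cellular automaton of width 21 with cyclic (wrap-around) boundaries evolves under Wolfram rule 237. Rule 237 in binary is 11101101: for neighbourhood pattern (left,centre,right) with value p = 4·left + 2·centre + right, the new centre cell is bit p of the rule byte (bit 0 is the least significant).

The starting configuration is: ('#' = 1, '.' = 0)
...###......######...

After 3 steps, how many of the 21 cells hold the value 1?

21

0) ...###......######...
1) ##.###.####.######.##
2) #####################
3) #####################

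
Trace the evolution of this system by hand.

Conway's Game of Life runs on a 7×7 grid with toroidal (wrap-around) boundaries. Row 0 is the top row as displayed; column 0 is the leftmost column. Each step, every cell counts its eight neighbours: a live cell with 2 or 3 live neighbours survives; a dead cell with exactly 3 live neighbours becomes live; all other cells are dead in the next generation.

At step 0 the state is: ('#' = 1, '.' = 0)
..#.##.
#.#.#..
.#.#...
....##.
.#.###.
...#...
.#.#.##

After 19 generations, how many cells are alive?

[0] ..#.##.
#.#.#..
.#.#...
....##.
.#.###.
...#...
.#.#.##
[1] #.#....
..#.##.
.###.#.
.....#.
..##.#.
#..#..#
...#.##
[2] .##....
....###
.###.##
.#...##
..##.#.
#..#...
.#####.
[3] ##....#
....#.#
.###...
.#.....
####.#.
.....##
#...#..
[4] .#....#
...#.##
####...
....#..
###.##.
..##.#.
.#.....
[5] ..#..##
...####
####.##
....###
.##..##
#..#.##
##.....
[6] .###...
.......
.##....
.......
.###...
....##.
.##.#..
[7] .#.#...
...#...
.......
...#...
..###..
....##.
.#..##.
[8] ...#...
..#....
.......
..###..
..#..#.
..#....
..##.#.
[9] ...##..
.......
..#....
..###..
.##.#..
.##.#..
..###..
[10] ..#.#..
...#...
..#....
....#..
....##.
....##.
.#...#.
[11] ..###..
..##...
...#...
...###.
...#...
......#
...#.#.
[12] .......
.......
.......
..##...
...#.#.
....#..
..##.#.
[13] .......
.......
.......
..###..
..##...
..#..#.
...##..
[14] .......
.......
...#...
..#.#..
.#.....
..#....
...##..
[15] .......
.......
...#...
..##...
.###...
..##...
...#...
[16] .......
.......
..##...
.#..#..
.#..#..
.#..#..
..##...
[17] .......
.......
..##...
.#..#..
######.
.#..#..
..##...
[18] .......
.......
..##...
#....#.
#....#.
#....#.
..##...
[19] .......
.......
.......
.#..#..
##..##.
.#..#..
.......

8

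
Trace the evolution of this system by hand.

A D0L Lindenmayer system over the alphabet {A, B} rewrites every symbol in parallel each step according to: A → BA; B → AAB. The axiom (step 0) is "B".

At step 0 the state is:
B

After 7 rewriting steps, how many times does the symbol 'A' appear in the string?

338

t=0: B
t=1: AAB
t=2: BABAAAB
t=3: AABBAAABBABABAAAB
t=4: BABAAABAABBABABAAABAABBAAABBAAABBABABAAAB
t=5: AABBAAABBABABAAABBABAAABAABBAAABBAAABBABABAAABBABAAABAABBABABAAABAABBABABAAABAABBAAABBAAABBABABAAAB
t=6: BABAAABAABBABABAAABAABBAAABBAAABBABABAAABAABBAAABBABABAAAB…BAAABBABAAABAABBABABAAABAABBABABAAABAABBAAABBAAABBABABAAAB  (len 239)
t=7: AABBAAABBABABAAABBABAAABAABBAAABBAAABBABABAAABBABAAABAABBA…BAAABBABAAABAABBABABAAABAABBABABAAABAABBAAABBAAABBABABAAAB  (len 577)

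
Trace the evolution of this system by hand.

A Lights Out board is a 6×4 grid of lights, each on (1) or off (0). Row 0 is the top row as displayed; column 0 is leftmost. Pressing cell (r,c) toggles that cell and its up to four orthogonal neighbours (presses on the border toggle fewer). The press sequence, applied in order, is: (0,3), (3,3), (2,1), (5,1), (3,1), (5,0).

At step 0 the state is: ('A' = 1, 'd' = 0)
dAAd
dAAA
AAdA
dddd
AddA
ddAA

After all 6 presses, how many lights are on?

8

t=0: dAAd
dAAA
AAdA
dddd
AddA
ddAA
t=1: dAdA
dAAd
AAdA
dddd
AddA
ddAA
t=2: dAdA
dAAd
AAdd
ddAA
Addd
ddAA
t=3: dAdA
ddAd
ddAd
dAAA
Addd
ddAA
t=4: dAdA
ddAd
ddAd
dAAA
AAdd
AAdA
t=5: dAdA
ddAd
dAAd
AddA
Addd
AAdA
t=6: dAdA
ddAd
dAAd
AddA
dddd
dddA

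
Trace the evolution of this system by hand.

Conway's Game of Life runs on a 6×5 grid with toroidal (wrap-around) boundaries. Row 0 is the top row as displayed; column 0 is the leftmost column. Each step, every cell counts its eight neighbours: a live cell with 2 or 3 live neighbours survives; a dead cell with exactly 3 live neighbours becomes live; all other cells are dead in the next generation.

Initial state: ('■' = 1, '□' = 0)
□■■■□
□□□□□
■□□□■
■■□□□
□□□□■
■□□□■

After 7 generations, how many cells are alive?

0) □■■■□
□□□□□
■□□□■
■■□□□
□□□□■
■□□□■
1) ■■■■■
■■■■■
■■□□■
□■□□□
□■□□■
■■■□■
2) □□□□□
□□□□□
□□□□□
□■■□■
□□□■■
□□□□□
3) □□□□□
□□□□□
□□□□□
■□■□■
■□■■■
□□□□□
4) □□□□□
□□□□□
□□□□□
■□■□□
■□■□□
□□□■■
5) □□□□□
□□□□□
□□□□□
□□□□□
■□■□□
□□□■■
6) □□□□□
□□□□□
□□□□□
□□□□□
□□□■■
□□□■■
7) □□□□□
□□□□□
□□□□□
□□□□□
□□□■■
□□□■■

4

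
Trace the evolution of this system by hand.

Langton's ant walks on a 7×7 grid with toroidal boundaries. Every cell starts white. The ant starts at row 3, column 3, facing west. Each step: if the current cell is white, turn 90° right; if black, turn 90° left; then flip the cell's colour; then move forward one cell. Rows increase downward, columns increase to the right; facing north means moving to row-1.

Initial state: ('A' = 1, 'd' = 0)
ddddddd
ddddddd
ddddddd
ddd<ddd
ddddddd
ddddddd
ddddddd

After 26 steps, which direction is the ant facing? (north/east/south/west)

east

k=0  ddddddd
ddddddd
ddddddd
ddd<ddd
ddddddd
ddddddd
ddddddd
k=1  ddddddd
ddddddd
ddd^ddd
dddAddd
ddddddd
ddddddd
ddddddd
k=2  ddddddd
ddddddd
dddA>dd
dddAddd
ddddddd
ddddddd
ddddddd
k=3  ddddddd
ddddddd
dddAAdd
dddAvdd
ddddddd
ddddddd
ddddddd
k=4  ddddddd
ddddddd
dddAAdd
ddd<Add
ddddddd
ddddddd
ddddddd
k=5  ddddddd
ddddddd
dddAAdd
ddddAdd
dddvddd
ddddddd
ddddddd
k=6  ddddddd
ddddddd
dddAAdd
ddddAdd
dd<Addd
ddddddd
ddddddd
k=7  ddddddd
ddddddd
dddAAdd
dd^dAdd
ddAAddd
ddddddd
ddddddd
k=8  ddddddd
ddddddd
dddAAdd
ddA>Add
ddAAddd
ddddddd
ddddddd
k=9  ddddddd
ddddddd
dddAAdd
ddAAAdd
ddAvddd
ddddddd
ddddddd
k=10  ddddddd
ddddddd
dddAAdd
ddAAAdd
ddAd>dd
ddddddd
ddddddd
k=11  ddddddd
ddddddd
dddAAdd
ddAAAdd
ddAdAdd
ddddvdd
ddddddd
k=12  ddddddd
ddddddd
dddAAdd
ddAAAdd
ddAdAdd
ddd<Add
ddddddd
k=13  ddddddd
ddddddd
dddAAdd
ddAAAdd
ddA^Add
dddAAdd
ddddddd
k=14  ddddddd
ddddddd
dddAAdd
ddAAAdd
ddAA>dd
dddAAdd
ddddddd
k=15  ddddddd
ddddddd
dddAAdd
ddAA^dd
ddAAddd
dddAAdd
ddddddd
k=16  ddddddd
ddddddd
dddAAdd
ddA<ddd
ddAAddd
dddAAdd
ddddddd
k=17  ddddddd
ddddddd
dddAAdd
ddAdddd
ddAvddd
dddAAdd
ddddddd
k=18  ddddddd
ddddddd
dddAAdd
ddAdddd
ddAd>dd
dddAAdd
ddddddd
k=19  ddddddd
ddddddd
dddAAdd
ddAdddd
ddAdAdd
dddAvdd
ddddddd
k=20  ddddddd
ddddddd
dddAAdd
ddAdddd
ddAdAdd
dddAd>d
ddddddd
k=21  ddddddd
ddddddd
dddAAdd
ddAdddd
ddAdAdd
dddAdAd
dddddvd
k=22  ddddddd
ddddddd
dddAAdd
ddAdddd
ddAdAdd
dddAdAd
dddd<Ad
k=23  ddddddd
ddddddd
dddAAdd
ddAdddd
ddAdAdd
dddA^Ad
ddddAAd
k=24  ddddddd
ddddddd
dddAAdd
ddAdddd
ddAdAdd
dddAA>d
ddddAAd
k=25  ddddddd
ddddddd
dddAAdd
ddAdddd
ddAdA^d
dddAAdd
ddddAAd
k=26  ddddddd
ddddddd
dddAAdd
ddAdddd
ddAdAA>
dddAAdd
ddddAAd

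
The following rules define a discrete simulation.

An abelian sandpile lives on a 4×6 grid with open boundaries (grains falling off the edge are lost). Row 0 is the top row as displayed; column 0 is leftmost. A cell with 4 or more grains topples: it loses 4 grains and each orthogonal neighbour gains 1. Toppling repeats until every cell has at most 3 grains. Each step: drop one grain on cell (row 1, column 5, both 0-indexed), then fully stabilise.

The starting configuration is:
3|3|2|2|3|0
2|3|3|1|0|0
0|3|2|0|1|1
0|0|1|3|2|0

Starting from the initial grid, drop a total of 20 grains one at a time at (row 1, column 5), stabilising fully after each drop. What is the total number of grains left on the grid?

46

gen 0: 3|3|2|2|3|0
2|3|3|1|0|0
0|3|2|0|1|1
0|0|1|3|2|0
gen 1: 3|3|2|2|3|0
2|3|3|1|0|1
0|3|2|0|1|1
0|0|1|3|2|0
gen 2: 3|3|2|2|3|0
2|3|3|1|0|2
0|3|2|0|1|1
0|0|1|3|2|0
gen 3: 3|3|2|2|3|0
2|3|3|1|0|3
0|3|2|0|1|1
0|0|1|3|2|0
gen 4: 3|3|2|2|3|1
2|3|3|1|1|0
0|3|2|0|1|2
0|0|1|3|2|0
gen 5: 3|3|2|2|3|1
2|3|3|1|1|1
0|3|2|0|1|2
0|0|1|3|2|0
gen 6: 3|3|2|2|3|1
2|3|3|1|1|2
0|3|2|0|1|2
0|0|1|3|2|0
gen 7: 3|3|2|2|3|1
2|3|3|1|1|3
0|3|2|0|1|2
0|0|1|3|2|0
gen 8: 3|3|2|2|3|2
2|3|3|1|2|0
0|3|2|0|1|3
0|0|1|3|2|0
gen 9: 3|3|2|2|3|2
2|3|3|1|2|1
0|3|2|0|1|3
0|0|1|3|2|0
gen 10: 3|3|2|2|3|2
2|3|3|1|2|2
0|3|2|0|1|3
0|0|1|3|2|0
gen 11: 3|3|2|2|3|2
2|3|3|1|2|3
0|3|2|0|1|3
0|0|1|3|2|0
gen 12: 3|3|2|2|3|3
2|3|3|1|3|1
0|3|2|0|2|0
0|0|1|3|2|1
gen 13: 3|3|2|2|3|3
2|3|3|1|3|2
0|3|2|0|2|0
0|0|1|3|2|1
gen 14: 3|3|2|2|3|3
2|3|3|1|3|3
0|3|2|0|2|0
0|0|1|3|2|1
gen 15: 3|3|2|3|1|1
2|3|3|2|1|2
0|3|2|0|3|1
0|0|1|3|2|1
gen 16: 3|3|2|3|1|1
2|3|3|2|1|3
0|3|2|0|3|1
0|0|1|3|2|1
gen 17: 3|3|2|3|1|2
2|3|3|2|2|0
0|3|2|0|3|2
0|0|1|3|2|1
gen 18: 3|3|2|3|1|2
2|3|3|2|2|1
0|3|2|0|3|2
0|0|1|3|2|1
gen 19: 3|3|2|3|1|2
2|3|3|2|2|2
0|3|2|0|3|2
0|0|1|3|2|1
gen 20: 3|3|2|3|1|2
2|3|3|2|2|3
0|3|2|0|3|2
0|0|1|3|2|1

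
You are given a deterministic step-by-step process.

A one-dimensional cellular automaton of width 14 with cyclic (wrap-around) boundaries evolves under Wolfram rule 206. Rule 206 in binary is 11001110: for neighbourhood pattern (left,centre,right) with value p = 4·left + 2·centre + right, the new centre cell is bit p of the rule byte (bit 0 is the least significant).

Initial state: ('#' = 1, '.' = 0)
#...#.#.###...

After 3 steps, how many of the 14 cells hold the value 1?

t=0: #...#.#.###...
t=1: #..##.#.###..#
t=2: #.###.#.###.##
t=3: #.###.#.###.##

10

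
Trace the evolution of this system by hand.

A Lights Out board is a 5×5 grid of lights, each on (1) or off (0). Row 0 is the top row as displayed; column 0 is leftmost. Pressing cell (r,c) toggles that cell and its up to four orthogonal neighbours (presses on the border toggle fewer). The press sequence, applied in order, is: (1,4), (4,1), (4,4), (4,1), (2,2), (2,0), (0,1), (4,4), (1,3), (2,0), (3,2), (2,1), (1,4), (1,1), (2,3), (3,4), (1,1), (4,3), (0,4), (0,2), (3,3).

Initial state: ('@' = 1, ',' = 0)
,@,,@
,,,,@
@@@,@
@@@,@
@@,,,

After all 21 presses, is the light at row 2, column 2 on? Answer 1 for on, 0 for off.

t=0: ,@,,@
,,,,@
@@@,@
@@@,@
@@,,,
t=1: ,@,,,
,,,@,
@@@,,
@@@,@
@@,,,
t=2: ,@,,,
,,,@,
@@@,,
@,@,@
,,@,,
t=3: ,@,,,
,,,@,
@@@,,
@,@,,
,,@@@
t=4: ,@,,,
,,,@,
@@@,,
@@@,,
@@,@@
t=5: ,@,,,
,,@@,
@,,@,
@@,,,
@@,@@
t=6: ,@,,,
@,@@,
,@,@,
,@,,,
@@,@@
t=7: @,@,,
@@@@,
,@,@,
,@,,,
@@,@@
t=8: @,@,,
@@@@,
,@,@,
,@,,@
@@,,,
t=9: @,@@,
@@,,@
,@,,,
,@,,@
@@,,,
t=10: @,@@,
,@,,@
@,,,,
@@,,@
@@,,,
t=11: @,@@,
,@,,@
@,@,,
@,@@@
@@@,,
t=12: @,@@,
,,,,@
,@,,,
@@@@@
@@@,,
t=13: @,@@@
,,,@,
,@,,@
@@@@@
@@@,,
t=14: @@@@@
@@@@,
,,,,@
@@@@@
@@@,,
t=15: @@@@@
@@@,,
,,@@,
@@@,@
@@@,,
t=16: @@@@@
@@@,,
,,@@@
@@@@,
@@@,@
t=17: @,@@@
,,,,,
,@@@@
@@@@,
@@@,@
t=18: @,@@@
,,,,,
,@@@@
@@@,,
@@,@,
t=19: @,@,,
,,,,@
,@@@@
@@@,,
@@,@,
t=20: @@,@,
,,@,@
,@@@@
@@@,,
@@,@,
t=21: @@,@,
,,@,@
,@@,@
@@,@@
@@,,,

1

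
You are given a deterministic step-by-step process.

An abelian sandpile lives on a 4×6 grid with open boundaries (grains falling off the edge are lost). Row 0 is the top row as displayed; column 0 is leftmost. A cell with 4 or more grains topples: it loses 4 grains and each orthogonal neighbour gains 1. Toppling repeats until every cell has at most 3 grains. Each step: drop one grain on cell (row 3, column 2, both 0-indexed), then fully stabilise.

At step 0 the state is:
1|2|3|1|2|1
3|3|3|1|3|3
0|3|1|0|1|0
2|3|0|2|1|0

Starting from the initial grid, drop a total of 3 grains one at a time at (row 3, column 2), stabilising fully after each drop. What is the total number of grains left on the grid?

t=0: 1|2|3|1|2|1
3|3|3|1|3|3
0|3|1|0|1|0
2|3|0|2|1|0
t=1: 1|2|3|1|2|1
3|3|3|1|3|3
0|3|1|0|1|0
2|3|1|2|1|0
t=2: 1|2|3|1|2|1
3|3|3|1|3|3
0|3|1|0|1|0
2|3|2|2|1|0
t=3: 1|2|3|1|2|1
3|3|3|1|3|3
0|3|1|0|1|0
2|3|3|2|1|0

42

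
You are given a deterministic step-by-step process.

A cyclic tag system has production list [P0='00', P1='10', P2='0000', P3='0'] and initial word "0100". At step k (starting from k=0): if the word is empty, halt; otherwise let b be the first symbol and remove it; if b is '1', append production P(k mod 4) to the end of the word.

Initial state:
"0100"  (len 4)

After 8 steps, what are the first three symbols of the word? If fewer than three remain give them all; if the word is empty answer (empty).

(empty)

gen 0: "0100"  (len 4)
gen 1: "100"  (len 3)
gen 2: "0010"  (len 4)
gen 3: "010"  (len 3)
gen 4: "10"  (len 2)
gen 5: "000"  (len 3)
gen 6: "00"  (len 2)
gen 7: "0"  (len 1)
gen 8: (halted — word empty)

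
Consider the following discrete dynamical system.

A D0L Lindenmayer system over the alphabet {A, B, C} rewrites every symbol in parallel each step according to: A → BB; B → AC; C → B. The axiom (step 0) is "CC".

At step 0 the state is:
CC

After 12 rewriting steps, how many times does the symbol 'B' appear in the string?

0

t=0: CC
t=1: BB
t=2: ACAC
t=3: BBBBBB
t=4: ACACACACACAC
t=5: BBBBBBBBBBBBBBBBBB
t=6: ACACACACACACACACACACACACACACACACACAC
t=7: BBBBBBBBBBBBBBBBBBBBBBBBBBBBBBBBBBBBBBBBBBBBBBBBBBBBBB
t=8: ACACACACACACACACACACACACACACACACACACACACACACACACACACACACACACACACACACACACACACACACACACACACACACACACACACACACACAC
t=9: BBBBBBBBBBBBBBBBBBBBBBBBBBBBBBBBBBBBBBBBBBBBBBBBBBBBBBBBBB…BBBBBBBBBBBBBBBBBBBBBBBBBBBBBBBBBBBBBBBBBBBBBBBBBBBBBBBBBB  (len 162)
t=10: ACACACACACACACACACACACACACACACACACACACACACACACACACACACACAC…ACACACACACACACACACACACACACACACACACACACACACACACACACACACACAC  (len 324)
t=11: BBBBBBBBBBBBBBBBBBBBBBBBBBBBBBBBBBBBBBBBBBBBBBBBBBBBBBBBBB…BBBBBBBBBBBBBBBBBBBBBBBBBBBBBBBBBBBBBBBBBBBBBBBBBBBBBBBBBB  (len 486)
t=12: ACACACACACACACACACACACACACACACACACACACACACACACACACACACACAC…ACACACACACACACACACACACACACACACACACACACACACACACACACACACACAC  (len 972)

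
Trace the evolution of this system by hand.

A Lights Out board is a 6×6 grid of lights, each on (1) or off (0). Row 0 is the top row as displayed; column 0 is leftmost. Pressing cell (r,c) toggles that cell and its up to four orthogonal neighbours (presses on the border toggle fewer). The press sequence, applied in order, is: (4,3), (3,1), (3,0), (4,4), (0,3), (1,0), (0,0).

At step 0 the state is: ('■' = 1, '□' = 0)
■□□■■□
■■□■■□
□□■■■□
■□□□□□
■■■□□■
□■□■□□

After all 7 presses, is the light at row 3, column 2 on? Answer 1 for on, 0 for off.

[0] ■□□■■□
■■□■■□
□□■■■□
■□□□□□
■■■□□■
□■□■□□
[1] ■□□■■□
■■□■■□
□□■■■□
■□□■□□
■■□■■■
□■□□□□
[2] ■□□■■□
■■□■■□
□■■■■□
□■■■□□
■□□■■■
□■□□□□
[3] ■□□■■□
■■□■■□
■■■■■□
■□■■□□
□□□■■■
□■□□□□
[4] ■□□■■□
■■□■■□
■■■■■□
■□■■■□
□□□□□□
□■□□■□
[5] ■□■□□□
■■□□■□
■■■■■□
■□■■■□
□□□□□□
□■□□■□
[6] □□■□□□
□□□□■□
□■■■■□
■□■■■□
□□□□□□
□■□□■□
[7] ■■■□□□
■□□□■□
□■■■■□
■□■■■□
□□□□□□
□■□□■□

1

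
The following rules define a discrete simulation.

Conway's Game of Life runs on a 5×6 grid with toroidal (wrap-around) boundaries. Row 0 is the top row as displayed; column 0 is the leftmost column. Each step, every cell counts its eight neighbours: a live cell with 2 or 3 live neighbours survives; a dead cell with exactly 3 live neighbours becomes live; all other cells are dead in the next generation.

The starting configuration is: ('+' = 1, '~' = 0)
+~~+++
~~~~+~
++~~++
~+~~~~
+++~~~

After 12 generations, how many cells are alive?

12

[0] +~~+++
~~~~+~
++~~++
~+~~~~
+++~~~
[1] +~+++~
~+~~~~
++~~++
~~~~~~
~~+++~
[2] ~~~~++
~~~~~~
++~~~+
+++~~~
~++~++
[3] +~~+++
~~~~+~
~~+~~+
~~~++~
~~+~+~
[4] ~~~~~~
+~~~~~
~~~~~+
~~+~++
~~+~~~
[5] ~~~~~~
~~~~~~
+~~~++
~~~+++
~~~+~~
[6] ~~~~~~
~~~~~+
+~~+~~
+~~+~~
~~~+~~
[7] ~~~~~~
~~~~~~
+~~~++
~~+++~
~~~~~~
[8] ~~~~~~
~~~~~+
~~~~++
~~~++~
~~~+~~
[9] ~~~~~~
~~~~++
~~~+~+
~~~+~+
~~~++~
[10] ~~~+~+
~~~~++
+~~+~+
~~++~+
~~~++~
[11] ~~~+~+
~~~+~~
+~++~~
+~+~~+
~~~~~+
[12] ~~~~~~
~~~+~~
+~++++
+~++++
~~~~~+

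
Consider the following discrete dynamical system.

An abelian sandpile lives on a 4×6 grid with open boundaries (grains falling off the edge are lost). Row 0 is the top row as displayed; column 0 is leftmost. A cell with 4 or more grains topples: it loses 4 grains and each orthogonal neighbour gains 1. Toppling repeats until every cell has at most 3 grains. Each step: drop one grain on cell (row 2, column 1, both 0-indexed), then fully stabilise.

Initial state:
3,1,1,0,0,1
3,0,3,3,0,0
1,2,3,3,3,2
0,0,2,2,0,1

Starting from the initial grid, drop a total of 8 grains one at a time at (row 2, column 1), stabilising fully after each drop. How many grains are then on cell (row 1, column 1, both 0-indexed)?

3

k=0  3,1,1,0,0,1
3,0,3,3,0,0
1,2,3,3,3,2
0,0,2,2,0,1
k=1  3,1,1,0,0,1
3,0,3,3,0,0
1,3,3,3,3,2
0,0,2,2,0,1
k=2  3,1,2,1,0,1
3,2,1,1,2,0
2,1,2,2,0,3
0,1,3,3,1,1
k=3  3,1,2,1,0,1
3,2,1,1,2,0
2,2,2,2,0,3
0,1,3,3,1,1
k=4  3,1,2,1,0,1
3,2,1,1,2,0
2,3,2,2,0,3
0,1,3,3,1,1
k=5  3,1,2,1,0,1
3,3,1,1,2,0
3,0,3,2,0,3
0,2,3,3,1,1
k=6  3,1,2,1,0,1
3,3,1,1,2,0
3,1,3,2,0,3
0,2,3,3,1,1
k=7  3,1,2,1,0,1
3,3,1,1,2,0
3,2,3,2,0,3
0,2,3,3,1,1
k=8  3,1,2,1,0,1
3,3,1,1,2,0
3,3,3,2,0,3
0,2,3,3,1,1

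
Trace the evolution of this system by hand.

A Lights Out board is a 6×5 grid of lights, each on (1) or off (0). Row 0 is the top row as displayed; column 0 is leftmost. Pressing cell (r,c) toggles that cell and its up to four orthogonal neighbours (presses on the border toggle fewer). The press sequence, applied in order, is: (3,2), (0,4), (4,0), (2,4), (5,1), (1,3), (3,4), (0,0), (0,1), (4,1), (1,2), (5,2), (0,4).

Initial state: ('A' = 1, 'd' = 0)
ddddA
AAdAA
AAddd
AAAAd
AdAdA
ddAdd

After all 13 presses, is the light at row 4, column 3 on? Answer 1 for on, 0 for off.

0

step 0: ddddA
AAdAA
AAddd
AAAAd
AdAdA
ddAdd
step 1: ddddA
AAdAA
AAAdd
Adddd
AdddA
ddAdd
step 2: dddAd
AAdAd
AAAdd
Adddd
AdddA
ddAdd
step 3: dddAd
AAdAd
AAAdd
ddddd
dAddA
AdAdd
step 4: dddAd
AAdAA
AAAAA
ddddA
dAddA
AdAdd
step 5: dddAd
AAdAA
AAAAA
ddddA
ddddA
dAddd
step 6: ddddd
AAAdd
AAAdA
ddddA
ddddA
dAddd
step 7: ddddd
AAAdd
AAAdd
dddAd
ddddd
dAddd
step 8: AAddd
dAAdd
AAAdd
dddAd
ddddd
dAddd
step 9: ddAdd
ddAdd
AAAdd
dddAd
ddddd
dAddd
step 10: ddAdd
ddAdd
AAAdd
dAdAd
AAAdd
ddddd
step 11: ddddd
dAdAd
AAddd
dAdAd
AAAdd
ddddd
step 12: ddddd
dAdAd
AAddd
dAdAd
AAddd
dAAAd
step 13: dddAA
dAdAA
AAddd
dAdAd
AAddd
dAAAd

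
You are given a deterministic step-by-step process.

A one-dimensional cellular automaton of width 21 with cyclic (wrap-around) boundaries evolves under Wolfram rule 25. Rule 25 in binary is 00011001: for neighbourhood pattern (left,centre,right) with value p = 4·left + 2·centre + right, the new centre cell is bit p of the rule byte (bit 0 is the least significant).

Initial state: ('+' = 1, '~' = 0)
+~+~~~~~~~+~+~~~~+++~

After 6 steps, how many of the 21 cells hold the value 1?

10

0) +~+~~~~~~~+~+~~~~+++~
1) ~~~++++++~~~~+++~+~~~
2) ++~+~~~~~+++~+~~~~+++
3) ~~~~++++~+~~~~+++~+~~
4) +++~+~~~~~+++~+~~~~++
5) ~~~~~++++~+~~~~+++~+~
6) ++++~+~~~~~+++~+~~~~+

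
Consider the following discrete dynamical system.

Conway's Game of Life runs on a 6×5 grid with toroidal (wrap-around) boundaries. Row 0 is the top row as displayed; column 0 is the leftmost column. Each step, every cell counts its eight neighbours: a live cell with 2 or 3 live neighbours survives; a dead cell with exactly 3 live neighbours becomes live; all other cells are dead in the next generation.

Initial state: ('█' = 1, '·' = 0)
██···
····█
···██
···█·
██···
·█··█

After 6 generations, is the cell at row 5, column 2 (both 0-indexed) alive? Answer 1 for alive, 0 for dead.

t=0: ██···
····█
···██
···█·
██···
·█··█
t=1: ·█··█
···██
···██
█·██·
███·█
··█·█
t=2: ··█·█
··█··
█····
·····
·····
··█·█
t=3: ·██··
·█·█·
·····
·····
·····
·····
t=4: ·██··
·█···
·····
·····
·····
·····
t=5: ·██··
·██··
·····
·····
·····
·····
t=6: ·██··
·██··
·····
·····
·····
·····

0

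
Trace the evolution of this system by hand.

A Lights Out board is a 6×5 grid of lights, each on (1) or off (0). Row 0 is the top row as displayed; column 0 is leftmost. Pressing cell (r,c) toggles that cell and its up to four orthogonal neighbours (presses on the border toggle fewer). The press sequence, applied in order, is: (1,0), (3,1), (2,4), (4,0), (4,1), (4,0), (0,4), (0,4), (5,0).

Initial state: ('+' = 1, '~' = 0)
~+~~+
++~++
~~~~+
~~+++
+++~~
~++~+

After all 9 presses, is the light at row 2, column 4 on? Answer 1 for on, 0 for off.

step 0: ~+~~+
++~++
~~~~+
~~+++
+++~~
~++~+
step 1: ++~~+
~~~++
+~~~+
~~+++
+++~~
~++~+
step 2: ++~~+
~~~++
++~~+
++~++
+~+~~
~++~+
step 3: ++~~+
~~~+~
++~+~
++~+~
+~+~~
~++~+
step 4: ++~~+
~~~+~
++~+~
~+~+~
~++~~
+++~+
step 5: ++~~+
~~~+~
++~+~
~~~+~
+~~~~
+~+~+
step 6: ++~~+
~~~+~
++~+~
+~~+~
~+~~~
~~+~+
step 7: ++~+~
~~~++
++~+~
+~~+~
~+~~~
~~+~+
step 8: ++~~+
~~~+~
++~+~
+~~+~
~+~~~
~~+~+
step 9: ++~~+
~~~+~
++~+~
+~~+~
++~~~
+++~+

0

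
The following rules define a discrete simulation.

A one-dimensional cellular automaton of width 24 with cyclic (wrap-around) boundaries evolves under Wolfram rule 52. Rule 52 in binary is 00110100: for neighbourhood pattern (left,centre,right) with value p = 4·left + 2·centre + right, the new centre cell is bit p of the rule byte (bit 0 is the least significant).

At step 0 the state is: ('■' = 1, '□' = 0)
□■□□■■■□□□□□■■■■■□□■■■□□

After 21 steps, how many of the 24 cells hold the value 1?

0) □■□□■■■□□□□□■■■■■□□■■■□□
1) □■■□□□□■□□□□□□□□□■□□□□■□
2) □□□■□□□■■□□□□□□□□■■□□□■■
3) ■□□■■□□□□■□□□□□□□□□■□□□□
4) ■■□□□■□□□■■□□□□□□□□■■□□□
5) □□■□□■■□□□□■□□□□□□□□□■□□
6) □□■■□□□■□□□■■□□□□□□□□■■□
7) □□□□■□□■■□□□□■□□□□□□□□□■
8) ■□□□■■□□□■□□□■■□□□□□□□□■
9) □■□□□□■□□■■□□□□■□□□□□□□□
10) □■■□□□■■□□□■□□□■■□□□□□□□
11) □□□■□□□□■□□■■□□□□■□□□□□□
12) □□□■■□□□■■□□□■□□□■■□□□□□
13) □□□□□■□□□□■□□■■□□□□■□□□□
14) □□□□□■■□□□■■□□□■□□□■■□□□
15) □□□□□□□■□□□□■□□■■□□□□■□□
16) □□□□□□□■■□□□■■□□□■□□□■■□
17) □□□□□□□□□■□□□□■□□■■□□□□■
18) ■□□□□□□□□■■□□□■■□□□■□□□■
19) □■□□□□□□□□□■□□□□■□□■■□□□
20) □■■□□□□□□□□■■□□□■■□□□■□□
21) □□□■□□□□□□□□□■□□□□■□□■■□

5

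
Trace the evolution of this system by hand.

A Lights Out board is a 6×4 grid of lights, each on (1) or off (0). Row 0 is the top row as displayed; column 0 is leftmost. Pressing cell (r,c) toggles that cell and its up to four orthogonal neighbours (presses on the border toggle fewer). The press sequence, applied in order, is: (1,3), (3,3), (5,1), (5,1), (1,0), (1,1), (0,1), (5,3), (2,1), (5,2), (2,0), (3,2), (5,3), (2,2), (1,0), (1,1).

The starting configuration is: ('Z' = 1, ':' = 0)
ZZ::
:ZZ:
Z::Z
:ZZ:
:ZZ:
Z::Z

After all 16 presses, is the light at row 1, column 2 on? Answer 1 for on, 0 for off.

gen 0: ZZ::
:ZZ:
Z::Z
:ZZ:
:ZZ:
Z::Z
gen 1: ZZ:Z
:Z:Z
Z:::
:ZZ:
:ZZ:
Z::Z
gen 2: ZZ:Z
:Z:Z
Z::Z
:Z:Z
:ZZZ
Z::Z
gen 3: ZZ:Z
:Z:Z
Z::Z
:Z:Z
::ZZ
:ZZZ
gen 4: ZZ:Z
:Z:Z
Z::Z
:Z:Z
:ZZZ
Z::Z
gen 5: :Z:Z
Z::Z
:::Z
:Z:Z
:ZZZ
Z::Z
gen 6: :::Z
:ZZZ
:Z:Z
:Z:Z
:ZZZ
Z::Z
gen 7: ZZZZ
::ZZ
:Z:Z
:Z:Z
:ZZZ
Z::Z
gen 8: ZZZZ
::ZZ
:Z:Z
:Z:Z
:ZZ:
Z:Z:
gen 9: ZZZZ
:ZZZ
Z:ZZ
:::Z
:ZZ:
Z:Z:
gen 10: ZZZZ
:ZZZ
Z:ZZ
:::Z
:Z::
ZZ:Z
gen 11: ZZZZ
ZZZZ
:ZZZ
Z::Z
:Z::
ZZ:Z
gen 12: ZZZZ
ZZZZ
:Z:Z
ZZZ:
:ZZ:
ZZ:Z
gen 13: ZZZZ
ZZZZ
:Z:Z
ZZZ:
:ZZZ
ZZZ:
gen 14: ZZZZ
ZZ:Z
::Z:
ZZ::
:ZZZ
ZZZ:
gen 15: :ZZZ
:::Z
Z:Z:
ZZ::
:ZZZ
ZZZ:
gen 16: ::ZZ
ZZZZ
ZZZ:
ZZ::
:ZZZ
ZZZ:

1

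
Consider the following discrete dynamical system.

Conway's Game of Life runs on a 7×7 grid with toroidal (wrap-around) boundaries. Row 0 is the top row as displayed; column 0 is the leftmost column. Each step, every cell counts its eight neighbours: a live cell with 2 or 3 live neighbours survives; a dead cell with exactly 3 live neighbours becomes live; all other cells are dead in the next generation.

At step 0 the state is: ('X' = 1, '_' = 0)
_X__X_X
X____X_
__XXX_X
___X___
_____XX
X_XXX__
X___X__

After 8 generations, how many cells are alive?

0) _X__X_X
X____X_
__XXX_X
___X___
_____XX
X_XXX__
X___X__
1) _X__X_X
XXX____
__XXXXX
__XX__X
__X__XX
XX_XX__
X_X_X_X
2) ______X
_______
____XXX
XX_____
_____XX
____X__
__X_X_X
3) _____X_
______X
X____XX
X___X__
X____XX
___XX_X
___X___
4) _______
X______
X____X_
_X__X__
X__X___
X__XX_X
___X_X_
5) _______
______X
XX____X
XX__X_X
XXXX_XX
X_XX_XX
___X_XX
6) _____XX
______X
_X_____
___XX__
_______
_______
X_XX_X_
7) X___XX_
X____XX
_______
_______
_______
_______
____XX_
8) X______
X___XX_
______X
_______
_______
_______
____XXX

8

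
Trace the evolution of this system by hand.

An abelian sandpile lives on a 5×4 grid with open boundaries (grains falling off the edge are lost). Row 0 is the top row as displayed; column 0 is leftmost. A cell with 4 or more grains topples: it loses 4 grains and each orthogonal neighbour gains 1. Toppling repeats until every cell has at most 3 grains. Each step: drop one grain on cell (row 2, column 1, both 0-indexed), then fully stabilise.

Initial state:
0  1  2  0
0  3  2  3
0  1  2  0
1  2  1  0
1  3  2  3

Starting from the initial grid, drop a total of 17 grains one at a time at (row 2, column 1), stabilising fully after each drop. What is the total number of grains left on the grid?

37

t=0: 0  1  2  0
0  3  2  3
0  1  2  0
1  2  1  0
1  3  2  3
t=1: 0  1  2  0
0  3  2  3
0  2  2  0
1  2  1  0
1  3  2  3
t=2: 0  1  2  0
0  3  2  3
0  3  2  0
1  2  1  0
1  3  2  3
t=3: 0  2  2  0
1  0  3  3
1  1  3  0
1  3  1  0
1  3  2  3
t=4: 0  2  2  0
1  0  3  3
1  2  3  0
1  3  1  0
1  3  2  3
t=5: 0  2  2  0
1  0  3  3
1  3  3  0
1  3  1  0
1  3  2  3
t=6: 0  2  3  1
1  2  1  0
2  2  1  2
2  1  3  0
2  0  3  3
t=7: 0  2  3  1
1  2  1  0
2  3  1  2
2  1  3  0
2  0  3  3
t=8: 0  2  3  1
1  3  1  0
3  0  2  2
2  2  3  0
2  0  3  3
t=9: 0  2  3  1
1  3  1  0
3  1  2  2
2  2  3  0
2  0  3  3
t=10: 0  2  3  1
1  3  1  0
3  2  2  2
2  2  3  0
2  0  3  3
t=11: 0  2  3  1
1  3  1  0
3  3  2  2
2  2  3  0
2  0  3  3
t=12: 0  3  3  1
3  0  2  0
0  2  3  2
3  3  3  0
2  0  3  3
t=13: 0  3  3  1
3  0  2  0
0  3  3  2
3  3  3  0
2  0  3  3
t=14: 0  3  3  1
3  1  3  0
2  2  1  3
0  2  2  2
3  2  1  0
t=15: 0  3  3  1
3  1  3  0
2  3  1  3
0  2  2  2
3  2  1  0
t=16: 0  3  3  1
3  2  3  0
3  0  2  3
0  3  2  2
3  2  1  0
t=17: 0  3  3  1
3  2  3  0
3  1  2  3
0  3  2  2
3  2  1  0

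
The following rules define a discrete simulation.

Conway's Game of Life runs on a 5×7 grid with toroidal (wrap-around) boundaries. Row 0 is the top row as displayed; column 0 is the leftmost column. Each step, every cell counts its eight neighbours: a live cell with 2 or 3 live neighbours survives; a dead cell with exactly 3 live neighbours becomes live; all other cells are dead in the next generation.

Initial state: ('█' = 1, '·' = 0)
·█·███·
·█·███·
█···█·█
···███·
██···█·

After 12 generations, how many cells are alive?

t=0: ·█·███·
·█·███·
█···█·█
···███·
██···█·
t=1: ·█·█···
·█·····
█·█···█
·█·█···
██·····
t=2: ·█·····
·█·····
█·█····
······█
██·····
t=3: ·██····
███····
██·····
······█
██·····
t=4: ·······
·······
··█···█
······█
███····
t=5: ·█·····
·······
·······
··█···█
██·····
t=6: ██·····
·······
·······
██·····
███····
t=7: █·█····
·······
·······
█·█····
··█···█
t=8: ·█·····
·······
·······
·█·····
█·██··█
t=9: ███····
·······
·······
███····
█·█····
t=10: █·█····
·█·····
·█·····
█·█····
···█··█
t=11: ███····
███····
███····
███····
█·██··█
t=12: ·······
···█··█
···█··█
·······
···█··█

6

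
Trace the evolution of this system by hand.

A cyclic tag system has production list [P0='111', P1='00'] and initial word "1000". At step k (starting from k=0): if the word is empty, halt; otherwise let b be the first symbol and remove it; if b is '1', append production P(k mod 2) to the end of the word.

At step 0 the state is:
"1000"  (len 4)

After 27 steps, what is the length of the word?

18

k=0  "1000"  (len 4)
k=1  "000111"  (len 6)
k=2  "00111"  (len 5)
k=3  "0111"  (len 4)
k=4  "111"  (len 3)
k=5  "11111"  (len 5)
k=6  "111100"  (len 6)
k=7  "11100111"  (len 8)
k=8  "110011100"  (len 9)
k=9  "10011100111"  (len 11)
k=10  "001110011100"  (len 12)
k=11  "01110011100"  (len 11)
k=12  "1110011100"  (len 10)
k=13  "110011100111"  (len 12)
k=14  "1001110011100"  (len 13)
k=15  "001110011100111"  (len 15)
k=16  "01110011100111"  (len 14)
k=17  "1110011100111"  (len 13)
k=18  "11001110011100"  (len 14)
k=19  "1001110011100111"  (len 16)
k=20  "00111001110011100"  (len 17)
k=21  "0111001110011100"  (len 16)
k=22  "111001110011100"  (len 15)
k=23  "11001110011100111"  (len 17)
k=24  "100111001110011100"  (len 18)
k=25  "00111001110011100111"  (len 20)
k=26  "0111001110011100111"  (len 19)
k=27  "111001110011100111"  (len 18)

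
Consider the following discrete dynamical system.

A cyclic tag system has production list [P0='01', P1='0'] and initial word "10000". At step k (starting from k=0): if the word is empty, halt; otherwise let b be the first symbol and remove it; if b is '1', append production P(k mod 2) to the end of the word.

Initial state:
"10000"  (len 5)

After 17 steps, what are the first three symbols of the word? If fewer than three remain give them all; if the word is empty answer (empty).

step 0: "10000"  (len 5)
step 1: "000001"  (len 6)
step 2: "00001"  (len 5)
step 3: "0001"  (len 4)
step 4: "001"  (len 3)
step 5: "01"  (len 2)
step 6: "1"  (len 1)
step 7: "01"  (len 2)
step 8: "1"  (len 1)
step 9: "01"  (len 2)
step 10: "1"  (len 1)
step 11: "01"  (len 2)
step 12: "1"  (len 1)
step 13: "01"  (len 2)
step 14: "1"  (len 1)
step 15: "01"  (len 2)
step 16: "1"  (len 1)
step 17: "01"  (len 2)

01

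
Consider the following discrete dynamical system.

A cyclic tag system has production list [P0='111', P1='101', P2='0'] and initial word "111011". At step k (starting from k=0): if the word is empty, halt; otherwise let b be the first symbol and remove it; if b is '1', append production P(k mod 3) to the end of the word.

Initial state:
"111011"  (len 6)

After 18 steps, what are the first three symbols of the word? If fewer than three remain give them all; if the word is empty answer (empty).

0) "111011"  (len 6)
1) "11011111"  (len 8)
2) "1011111101"  (len 10)
3) "0111111010"  (len 10)
4) "111111010"  (len 9)
5) "11111010101"  (len 11)
6) "11110101010"  (len 11)
7) "1110101010111"  (len 13)
8) "110101010111101"  (len 15)
9) "101010101111010"  (len 15)
10) "01010101111010111"  (len 17)
11) "1010101111010111"  (len 16)
12) "0101011110101110"  (len 16)
13) "101011110101110"  (len 15)
14) "01011110101110101"  (len 17)
15) "1011110101110101"  (len 16)
16) "011110101110101111"  (len 18)
17) "11110101110101111"  (len 17)
18) "11101011101011110"  (len 17)

111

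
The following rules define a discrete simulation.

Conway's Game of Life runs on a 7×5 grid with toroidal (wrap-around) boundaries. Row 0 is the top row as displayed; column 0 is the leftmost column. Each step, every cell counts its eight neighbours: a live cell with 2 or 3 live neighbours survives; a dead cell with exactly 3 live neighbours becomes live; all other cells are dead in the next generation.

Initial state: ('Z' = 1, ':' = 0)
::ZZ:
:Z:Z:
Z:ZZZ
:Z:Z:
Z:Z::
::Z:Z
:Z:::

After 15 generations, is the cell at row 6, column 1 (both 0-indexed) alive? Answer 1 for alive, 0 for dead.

1

0) ::ZZ:
:Z:Z:
Z:ZZZ
:Z:Z:
Z:Z::
::Z:Z
:Z:::
1) :Z:Z:
ZZ:::
Z::::
:::::
Z:Z:Z
Z:ZZ:
:Z:::
2) :Z:::
ZZZ:Z
ZZ:::
ZZ::Z
Z:Z:Z
Z:ZZ:
ZZ:ZZ
3) :::::
::Z:Z
:::Z:
::ZZ:
::Z::
:::::
:::Z:
4) :::Z:
:::Z:
::::Z
::ZZ:
::ZZ:
:::::
:::::
5) :::::
:::ZZ
::Z:Z
::Z:Z
::ZZ:
:::::
:::::
6) :::::
:::ZZ
Z:Z:Z
:ZZ:Z
::ZZ:
:::::
:::::
7) :::::
Z::ZZ
::Z::
::::Z
:ZZZ:
:::::
:::::
8) ::::Z
:::ZZ
Z::::
:Z:::
::ZZ:
::Z::
:::::
9) :::ZZ
Z::ZZ
Z:::Z
:ZZ::
:ZZZ:
::ZZ:
:::::
10) Z::Z:
:::::
::Z::
::::Z
:::::
:Z:Z:
::Z:Z
11) :::ZZ
:::::
:::::
:::::
:::::
::ZZ:
ZZZ:Z
12) :ZZZZ
:::::
:::::
:::::
:::::
Z:ZZZ
ZZ:::
13) :ZZZZ
::ZZ:
:::::
:::::
:::ZZ
Z:ZZZ
:::::
14) :Z::Z
:Z::Z
:::::
:::::
Z:Z::
Z:Z::
:::::
15) :::::
:::::
:::::
:::::
:::::
:::::
ZZ:::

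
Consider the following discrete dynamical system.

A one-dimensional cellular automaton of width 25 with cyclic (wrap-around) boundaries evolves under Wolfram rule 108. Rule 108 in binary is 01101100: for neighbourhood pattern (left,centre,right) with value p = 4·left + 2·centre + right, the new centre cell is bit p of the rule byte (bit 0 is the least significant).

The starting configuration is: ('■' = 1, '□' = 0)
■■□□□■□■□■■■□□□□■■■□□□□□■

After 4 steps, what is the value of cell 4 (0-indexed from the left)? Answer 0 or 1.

0

t=0: ■■□□□■□■□■■■□□□□■■■□□□□□■
t=1: □■□□□■■■■■□■□□□□■□■□□□□□■
t=2: ■■□□□■□□□■■■□□□□■■■□□□□□■
t=3: □■□□□■□□□■□■□□□□■□■□□□□□■
t=4: ■■□□□■□□□■■■□□□□■■■□□□□□■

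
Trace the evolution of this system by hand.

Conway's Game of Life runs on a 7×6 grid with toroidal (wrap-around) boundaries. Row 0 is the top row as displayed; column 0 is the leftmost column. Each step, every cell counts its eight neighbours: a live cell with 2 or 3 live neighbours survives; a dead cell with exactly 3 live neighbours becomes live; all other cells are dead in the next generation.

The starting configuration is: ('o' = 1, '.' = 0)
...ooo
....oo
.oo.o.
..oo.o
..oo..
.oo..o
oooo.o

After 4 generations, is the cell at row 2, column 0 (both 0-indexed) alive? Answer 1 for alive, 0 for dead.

gen 0: ...ooo
....oo
.oo.o.
..oo.o
..oo..
.oo..o
oooo.o
gen 1: .o....
o.o...
ooo...
......
o.....
.....o
......
gen 2: .o....
o.o...
o.o...
o.....
......
......
......
gen 3: .o....
o.o...
o....o
.o....
......
......
......
gen 4: .o....
o....o
o....o
o.....
......
......
......

1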